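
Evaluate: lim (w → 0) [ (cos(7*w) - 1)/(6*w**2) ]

Direct substitution gives 0/0.
Apply L'Hôpital: lim (-7*sin(7*w))/(12*w), still 0/0.
After 2 applications of L'Hôpital's rule the quotient is (-49*cos(7*w))/(12); substituting w = 0 gives -49/12.

-49/12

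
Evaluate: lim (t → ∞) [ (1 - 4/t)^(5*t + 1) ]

e^(-20)

Let L be the limit and take ln: ln L = lim (5t + 1)·ln(1 - 4/t) = lim (5t + 1)·(-4/t + O(1/t²)) = -20.
Hence L = e^(-20).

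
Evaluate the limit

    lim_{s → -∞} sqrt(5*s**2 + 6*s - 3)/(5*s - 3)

-√(5)/5

For large |s|, √(5*s^2 + 6*s - 3) ≈ √5·|s| and the denominator ≈ 5s.
Since s → −∞, |s| = −s, giving −√5/(5) = -√(5)/5.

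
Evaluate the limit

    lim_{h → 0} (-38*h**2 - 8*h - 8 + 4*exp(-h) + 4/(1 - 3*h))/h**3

Substitution gives 0/0; apply L'Hôpital's rule 3 times.
After differentiating numerator and denominator 3 times the quotient is (-4*e^(-h) + 648/(3*h - 1)^4)/(6); at h = 0 this is 322/3.

322/3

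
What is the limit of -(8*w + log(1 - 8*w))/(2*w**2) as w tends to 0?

Direct substitution gives 0/0.
Apply L'Hôpital: lim (8 - 8/(1 - 8*w))/(-4*w), still 0/0.
After 2 applications of L'Hôpital's rule the quotient is (-64/(1 - 8*w)^2)/(-4); substituting w = 0 gives 16.

16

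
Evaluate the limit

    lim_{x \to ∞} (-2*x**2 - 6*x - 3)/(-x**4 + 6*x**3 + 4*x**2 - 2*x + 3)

The denominator has degree 4 and the numerator degree 2. Dividing numerator and denominator by x^4 sends every term to 0 except the leading denominator term, so the limit is 0.

0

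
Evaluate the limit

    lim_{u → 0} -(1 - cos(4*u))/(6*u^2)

-4/3

Substitution gives 0/0.
Use (1 − cos θ)/θ² → 1/2 with θ = 4u: the limit is 4²/(2·(-6)) = -4/3.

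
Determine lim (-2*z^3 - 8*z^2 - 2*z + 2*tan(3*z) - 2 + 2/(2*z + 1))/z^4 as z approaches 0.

Substitution gives 0/0; apply L'Hôpital's rule 4 times.
After differentiating numerator and denominator 4 times the quotient is (3888*tan(3*z)^3/cos(3*z)^2 + 2592*tan(3*z)/cos(3*z)^2 + 768/(2*z + 1)^5)/(24); at z = 0 this is 32.

32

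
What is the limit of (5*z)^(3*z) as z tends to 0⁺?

Base → 0⁺ and exponent → 0⁺: a 0^0 form.
Take logs: 3z·ln(5z). This is 0·(−∞); rewriting as ln(5z)/(1/(3z)) and applying L'Hôpital gives 0.
Hence the limit is e^0 = 1.

1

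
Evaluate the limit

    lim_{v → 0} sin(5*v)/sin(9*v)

5/9

Substitution gives 0/0.
Divide numerator and denominator by v: sin(5v)/v → 5 and sin(9v)/v → 9, so the limit is 1·5/9 = 5/9.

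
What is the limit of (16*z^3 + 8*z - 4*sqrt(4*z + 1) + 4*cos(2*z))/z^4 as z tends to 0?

Substitution gives 0/0; apply L'Hôpital's rule 4 times.
After differentiating numerator and denominator 4 times the quotient is (64*cos(2*z) + 960/(4*z + 1)^(7/2))/(24); at z = 0 this is 128/3.

128/3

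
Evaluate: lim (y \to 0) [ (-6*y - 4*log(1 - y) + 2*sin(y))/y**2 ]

Substitution gives 0/0 (the numerator vanishes to order 2).
Expand each term to order y^2: the coefficient of y^2 in -4·ln(1 - y) is 2 and in 2·sin(y) is 0.
Lower-order terms cancel with the polynomial part, so the numerator is (2)·y^2 + o(y^2), and the limit is (2)/(1) = 2.

2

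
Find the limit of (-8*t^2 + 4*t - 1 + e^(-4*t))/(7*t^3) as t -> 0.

Direct substitution gives 0/0.
Apply L'Hôpital: lim (-16*t + 4 - 4*e^(-4*t))/(21*t^2), still 0/0.
Apply L'Hôpital: lim (-16 + 16*e^(-4*t))/(42*t), still 0/0.
After 3 applications of L'Hôpital's rule the quotient is (-64*e^(-4*t))/(42); substituting t = 0 gives -32/21.

-32/21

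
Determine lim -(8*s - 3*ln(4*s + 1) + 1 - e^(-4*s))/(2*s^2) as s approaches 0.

Substitution gives 0/0; apply L'Hôpital's rule 2 times.
After differentiating numerator and denominator 2 times the quotient is (-16*e^(-4*s) + 48/(4*s + 1)^2)/(-4); at s = 0 this is -8.

-8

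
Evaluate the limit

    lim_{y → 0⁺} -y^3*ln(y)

This is a 0·(−∞) form. Rewrite as -1·ln(y) / y^(−3) and apply L'Hôpital:
the derivative quotient is -1·(1/y) / (−3·y^(−4)) = (1/3)·y^3 → 0.

0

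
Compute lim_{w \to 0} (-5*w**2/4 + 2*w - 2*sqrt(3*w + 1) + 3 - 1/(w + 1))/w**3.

-19/8

Substitution gives 0/0; apply L'Hôpital's rule 3 times.
After differentiating numerator and denominator 3 times the quotient is (-81/(4*(3*w + 1)^(5/2)) + 6/(w + 1)^4)/(6); at w = 0 this is -19/8.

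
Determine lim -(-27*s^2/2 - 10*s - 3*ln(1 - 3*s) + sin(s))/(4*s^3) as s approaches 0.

Substitution gives 0/0; apply L'Hôpital's rule 3 times.
After differentiating numerator and denominator 3 times the quotient is (-cos(s) - 162/(3*s - 1)^3)/(-24); at s = 0 this is -161/24.

-161/24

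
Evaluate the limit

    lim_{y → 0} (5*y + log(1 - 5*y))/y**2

Direct substitution gives 0/0.
Apply L'Hôpital: lim (5 - 5/(1 - 5*y))/(2*y), still 0/0.
After 2 applications of L'Hôpital's rule the quotient is (-25/(1 - 5*y)^2)/(2); substituting y = 0 gives -25/2.

-25/2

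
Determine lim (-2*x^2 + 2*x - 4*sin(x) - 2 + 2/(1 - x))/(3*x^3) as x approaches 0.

8/9

Substitution gives 0/0; apply L'Hôpital's rule 3 times.
After differentiating numerator and denominator 3 times the quotient is (4*cos(x) + 12/(x - 1)^4)/(18); at x = 0 this is 8/9.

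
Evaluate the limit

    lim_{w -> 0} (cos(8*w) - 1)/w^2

Direct substitution gives 0/0.
Apply L'Hôpital: lim (-8*sin(8*w))/(2*w), still 0/0.
After 2 applications of L'Hôpital's rule the quotient is (-64*cos(8*w))/(2); substituting w = 0 gives -32.

-32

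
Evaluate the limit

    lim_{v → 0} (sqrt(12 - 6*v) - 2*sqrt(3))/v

-√(3)/2

A 0/0 form; rationalise with √(12 - 6v) + √12. This collapses the numerator to -6v, leaving -6/(√(12 - 6v) + √12) → -6/(2√12) = -√(3)/2.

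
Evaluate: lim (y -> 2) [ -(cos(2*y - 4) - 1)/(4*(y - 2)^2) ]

1/2

Direct substitution gives 0/0.
Apply L'Hôpital: lim (-2*sin(2*y - 4))/(16 - 8*y), still 0/0.
After 2 applications of L'Hôpital's rule the quotient is (-4*cos(2*y - 4))/(-8); substituting y = 2 gives 1/2.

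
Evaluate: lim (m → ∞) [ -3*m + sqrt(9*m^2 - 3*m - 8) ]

This has the form ∞ − ∞. Multiply and divide by the conjugate √(9*m^2 - 3*m - 8) + 3m.
That gives (-3m - 8) / (√(9*m^2 - 3*m - 8) + 3m).
Divide numerator and denominator by m: the limit is -3/(2·3) = -1/2.

-1/2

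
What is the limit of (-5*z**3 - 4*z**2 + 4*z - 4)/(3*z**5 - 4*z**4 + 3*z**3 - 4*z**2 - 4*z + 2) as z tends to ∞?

0

The denominator has degree 5 and the numerator degree 3. Dividing numerator and denominator by z^5 sends every term to 0 except the leading denominator term, so the limit is 0.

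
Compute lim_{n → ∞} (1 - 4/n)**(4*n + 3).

The base → 1 and the exponent → ∞: a 1^∞ form.
Take logarithms: (4n + 3)·ln(1 - 4/n). Since ln(1+u) ~ u for small u, this behaves like (4n)·(-4/n) → -16.
So the limit is e^(-16).

e^(-16)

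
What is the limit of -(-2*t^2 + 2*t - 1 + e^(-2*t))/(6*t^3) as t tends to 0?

Direct substitution gives 0/0.
Apply L'Hôpital: lim (-4*t + 2 - 2*e^(-2*t))/(-18*t^2), still 0/0.
Apply L'Hôpital: lim (-4 + 4*e^(-2*t))/(-36*t), still 0/0.
After 3 applications of L'Hôpital's rule the quotient is (-8*e^(-2*t))/(-36); substituting t = 0 gives 2/9.

2/9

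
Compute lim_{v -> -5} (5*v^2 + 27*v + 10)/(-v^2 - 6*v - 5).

-23/4

Direct substitution gives 0/0, so factor. Both numerator and denominator have (v + 5) as a factor.
After cancelling, the expression reduces to (5*v + 2)/(-v - 1).
Substituting v = -5 gives -23/4.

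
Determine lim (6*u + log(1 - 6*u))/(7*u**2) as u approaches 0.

Direct substitution gives 0/0.
Apply L'Hôpital: lim (6 - 6/(1 - 6*u))/(14*u), still 0/0.
After 2 applications of L'Hôpital's rule the quotient is (-36/(1 - 6*u)^2)/(14); substituting u = 0 gives -18/7.

-18/7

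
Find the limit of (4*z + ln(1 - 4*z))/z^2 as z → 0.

-8

Direct substitution gives 0/0.
Apply L'Hôpital: lim (4 - 4/(1 - 4*z))/(2*z), still 0/0.
After 2 applications of L'Hôpital's rule the quotient is (-16/(1 - 4*z)^2)/(2); substituting z = 0 gives -8.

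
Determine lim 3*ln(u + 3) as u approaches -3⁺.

As u → -3⁺, u + 3 → 0⁺ and ln(u + 3) → −∞.
Multiplying by 3 gives -∞.

-∞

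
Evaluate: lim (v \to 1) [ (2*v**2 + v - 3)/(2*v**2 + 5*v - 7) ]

5/9

Direct substitution gives 0/0, so factor. Both numerator and denominator have (v - 1) as a factor.
After cancelling, the expression reduces to (2*v + 3)/(2*v + 7).
Substituting v = 1 gives 5/9.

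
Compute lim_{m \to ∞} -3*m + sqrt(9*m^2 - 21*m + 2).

This has the form ∞ − ∞. Multiply and divide by the conjugate √(9*m^2 - 21*m + 2) + 3m.
That gives (-21m + 2) / (√(9*m^2 - 21*m + 2) + 3m).
Divide numerator and denominator by m: the limit is -21/(2·3) = -7/2.

-7/2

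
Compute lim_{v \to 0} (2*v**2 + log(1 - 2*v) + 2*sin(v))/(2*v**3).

-3/2

Substitution gives 0/0; apply L'Hôpital's rule 3 times.
After differentiating numerator and denominator 3 times the quotient is (-2*cos(v) + 16/(2*v - 1)^3)/(12); at v = 0 this is -3/2.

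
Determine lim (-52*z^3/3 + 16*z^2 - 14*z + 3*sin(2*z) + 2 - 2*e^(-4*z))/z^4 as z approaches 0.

-64/3

Substitution gives 0/0 (the numerator vanishes to order 4).
Expand each term to order z^4: the coefficient of z^4 in 3·sin(2z) is 0 and in -2·e^(-4z) is -64/3.
Lower-order terms cancel with the polynomial part, so the numerator is (-64/3)·z^4 + o(z^4), and the limit is (-64/3)/(1) = -64/3.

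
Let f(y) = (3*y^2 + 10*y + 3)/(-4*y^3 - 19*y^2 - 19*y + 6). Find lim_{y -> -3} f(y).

Since y = -3 makes numerator and denominator zero, (y + 3) divides both.
Cancelling it gives (3*y + 1)/(-4*y^2 - 7*y + 2); now plug in y = -3 to get 8/13.

8/13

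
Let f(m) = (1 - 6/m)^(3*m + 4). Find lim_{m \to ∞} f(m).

e^(-18)

Let L be the limit and take ln: ln L = lim (3m + 4)·ln(1 - 6/m) = lim (3m + 4)·(-6/m + O(1/m²)) = -18.
Hence L = e^(-18).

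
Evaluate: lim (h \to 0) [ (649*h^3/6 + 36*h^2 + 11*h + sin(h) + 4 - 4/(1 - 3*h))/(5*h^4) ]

Substitution gives 0/0 (the numerator vanishes to order 4).
Expand each term to order h^4: the coefficient of h^4 in sin(h) is 0 and in -4·1/(1 - 3h) is -324.
Lower-order terms cancel with the polynomial part, so the numerator is (-324)·h^4 + o(h^4), and the limit is (-324)/(5) = -324/5.

-324/5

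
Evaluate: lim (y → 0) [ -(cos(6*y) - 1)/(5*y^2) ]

Direct substitution gives 0/0.
Apply L'Hôpital: lim (-6*sin(6*y))/(-10*y), still 0/0.
After 2 applications of L'Hôpital's rule the quotient is (-36*cos(6*y))/(-10); substituting y = 0 gives 18/5.

18/5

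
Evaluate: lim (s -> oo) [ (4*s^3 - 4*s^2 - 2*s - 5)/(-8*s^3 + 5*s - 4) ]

-1/2

Numerator and denominator both have degree 3.
Dividing every term by s^3, all lower-order terms vanish and the limit is the ratio of leading coefficients, 4/(-8) = -1/2.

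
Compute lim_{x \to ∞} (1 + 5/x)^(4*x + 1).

Write it as [(1 + 5/x)^x]^(4) · (1 + 5/x)^(1). The bracketed term tends to e^(5) and the second factor to 1, so the limit is e^(20).

e^(20)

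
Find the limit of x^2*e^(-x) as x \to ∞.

0

Write as x^2/e^{1x}, an ∞/∞ form.
Exponential growth dominates any polynomial, so repeated L'Hôpital (or the standard result) gives 0.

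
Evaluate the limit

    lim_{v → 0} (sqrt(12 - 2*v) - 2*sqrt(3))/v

Substitution gives 0/0. Multiply numerator and denominator by the conjugate √(12 - 2v) + √12.
The numerator becomes (12 - 2v) − 12 = -2v, so the expression simplifies to -2/(√(12 - 2v) + √12).
Letting v → 0 gives -2/(2√12) = -√(3)/6.

-√(3)/6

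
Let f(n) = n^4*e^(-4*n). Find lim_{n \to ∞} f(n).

Write as n^4/e^{4n}, an ∞/∞ form.
Exponential growth dominates any polynomial, so repeated L'Hôpital (or the standard result) gives 0.

0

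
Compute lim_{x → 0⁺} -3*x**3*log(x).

0

This is a 0·(−∞) form. Rewrite as -3·ln(x) / x^(−3) and apply L'Hôpital:
the derivative quotient is -3·(1/x) / (−3·x^(−4)) = (3/3)·x^3 → 0.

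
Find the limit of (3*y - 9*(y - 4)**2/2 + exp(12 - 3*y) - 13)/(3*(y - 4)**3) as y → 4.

-3/2

Direct substitution gives 0/0.
Apply L'Hôpital: lim (-9*y - 3*e^(12 - 3*y) + 39)/(9*(y - 4)^2), still 0/0.
Apply L'Hôpital: lim (9*e^(12 - 3*y) - 9)/(18*y - 72), still 0/0.
After 3 applications of L'Hôpital's rule the quotient is (-27*e^(12 - 3*y))/(18); substituting y = 4 gives -3/2.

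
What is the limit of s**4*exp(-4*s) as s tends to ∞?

Write as s^4/e^{4s}, an ∞/∞ form.
Exponential growth dominates any polynomial, so repeated L'Hôpital (or the standard result) gives 0.

0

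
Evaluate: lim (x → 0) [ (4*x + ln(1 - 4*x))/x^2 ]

Direct substitution gives 0/0.
Apply L'Hôpital: lim (4 - 4/(1 - 4*x))/(2*x), still 0/0.
After 2 applications of L'Hôpital's rule the quotient is (-16/(1 - 4*x)^2)/(2); substituting x = 0 gives -8.

-8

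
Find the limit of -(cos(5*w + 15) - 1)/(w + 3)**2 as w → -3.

Direct substitution gives 0/0.
Apply L'Hôpital: lim (-5*sin(5*w + 15))/(-2*w - 6), still 0/0.
After 2 applications of L'Hôpital's rule the quotient is (-25*cos(5*w + 15))/(-2); substituting w = -3 gives 25/2.

25/2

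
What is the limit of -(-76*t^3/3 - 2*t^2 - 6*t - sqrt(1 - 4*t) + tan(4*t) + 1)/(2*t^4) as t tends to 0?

Substitution gives 0/0 (the numerator vanishes to order 4).
Expand each term to order t^4: the coefficient of t^4 in −√(1 - 4t) is 10 and in tan(4t) is 0.
Lower-order terms cancel with the polynomial part, so the numerator is (10)·t^4 + o(t^4), and the limit is (10)/(-2) = -5.

-5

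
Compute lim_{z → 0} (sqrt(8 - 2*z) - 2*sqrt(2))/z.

Substitution gives 0/0. Multiply numerator and denominator by the conjugate √(8 - 2z) + √8.
The numerator becomes (8 - 2z) − 8 = -2z, so the expression simplifies to -2/(√(8 - 2z) + √8).
Letting z → 0 gives -2/(2√8) = -√(2)/4.

-√(2)/4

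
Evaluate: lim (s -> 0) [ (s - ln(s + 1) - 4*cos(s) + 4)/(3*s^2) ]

Substitution gives 0/0 (the numerator vanishes to order 2).
Expand each term to order s^2: the coefficient of s^2 in -4·cos(s) is 2 and in −ln(1 + s) is 1/2.
Lower-order terms cancel with the polynomial part, so the numerator is (5/2)·s^2 + o(s^2), and the limit is (5/2)/(3) = 5/6.

5/6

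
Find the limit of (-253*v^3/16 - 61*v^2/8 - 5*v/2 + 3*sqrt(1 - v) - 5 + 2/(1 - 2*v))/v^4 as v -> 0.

4081/128

Substitution gives 0/0; apply L'Hôpital's rule 4 times.
After differentiating numerator and denominator 4 times the quotient is (-768/(2*v - 1)^5 - 45/(16*(1 - v)^(7/2)))/(24); at v = 0 this is 4081/128.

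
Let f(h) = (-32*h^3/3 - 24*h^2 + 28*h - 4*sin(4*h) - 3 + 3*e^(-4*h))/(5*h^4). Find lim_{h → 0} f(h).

Substitution gives 0/0; apply L'Hôpital's rule 4 times.
After differentiating numerator and denominator 4 times the quotient is (-1024*sin(4*h) + 768*e^(-4*h))/(120); at h = 0 this is 32/5.

32/5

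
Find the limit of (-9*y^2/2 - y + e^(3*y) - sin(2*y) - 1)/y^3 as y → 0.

Substitution gives 0/0 (the numerator vanishes to order 3).
Expand each term to order y^3: the coefficient of y^3 in −sin(2y) is 4/3 and in e^(3y) is 9/2.
Lower-order terms cancel with the polynomial part, so the numerator is (35/6)·y^3 + o(y^3), and the limit is (35/6)/(1) = 35/6.

35/6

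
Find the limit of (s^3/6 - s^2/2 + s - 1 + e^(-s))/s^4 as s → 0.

Direct substitution gives 0/0.
Apply L'Hôpital: lim (s^2/2 - s + 1 - e^(-s))/(4*s^3), still 0/0.
Apply L'Hôpital: lim (s - 1 + e^(-s))/(12*s^2), still 0/0.
Apply L'Hôpital: lim (1 - e^(-s))/(24*s), still 0/0.
After 4 applications of L'Hôpital's rule the quotient is (e^(-s))/(24); substituting s = 0 gives 1/24.

1/24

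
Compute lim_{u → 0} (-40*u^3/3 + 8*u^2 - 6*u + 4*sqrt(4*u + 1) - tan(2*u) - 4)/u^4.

-40

Substitution gives 0/0 (the numerator vanishes to order 4).
Expand each term to order u^4: the coefficient of u^4 in −tan(2u) is 0 and in 4·√(1 + 4u) is -40.
Lower-order terms cancel with the polynomial part, so the numerator is (-40)·u^4 + o(u^4), and the limit is (-40)/(1) = -40.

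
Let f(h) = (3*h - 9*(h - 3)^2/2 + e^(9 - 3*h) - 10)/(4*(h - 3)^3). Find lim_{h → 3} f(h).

Direct substitution gives 0/0.
Apply L'Hôpital: lim (-9*h - 3*e^(9 - 3*h) + 30)/(12*(h - 3)^2), still 0/0.
Apply L'Hôpital: lim (9*e^(9 - 3*h) - 9)/(24*h - 72), still 0/0.
After 3 applications of L'Hôpital's rule the quotient is (-27*e^(9 - 3*h))/(24); substituting h = 3 gives -9/8.

-9/8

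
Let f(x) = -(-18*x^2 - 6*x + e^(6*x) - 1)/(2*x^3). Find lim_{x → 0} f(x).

Direct substitution gives 0/0.
Apply L'Hôpital: lim (-36*x + 6*e^(6*x) - 6)/(-6*x^2), still 0/0.
Apply L'Hôpital: lim (36*e^(6*x) - 36)/(-12*x), still 0/0.
After 3 applications of L'Hôpital's rule the quotient is (216*e^(6*x))/(-12); substituting x = 0 gives -18.

-18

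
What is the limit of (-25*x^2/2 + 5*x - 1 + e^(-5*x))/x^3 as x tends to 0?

-125/6

Direct substitution gives 0/0.
Apply L'Hôpital: lim (-25*x + 5 - 5*e^(-5*x))/(3*x^2), still 0/0.
Apply L'Hôpital: lim (-25 + 25*e^(-5*x))/(6*x), still 0/0.
After 3 applications of L'Hôpital's rule the quotient is (-125*e^(-5*x))/(6); substituting x = 0 gives -125/6.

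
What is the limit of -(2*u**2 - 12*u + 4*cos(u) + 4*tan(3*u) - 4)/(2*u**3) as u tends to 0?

Substitution gives 0/0; apply L'Hôpital's rule 3 times.
After differentiating numerator and denominator 3 times the quotient is (4*sin(u) + 648*tan(3*u)^4 + 864*tan(3*u)^2 + 216)/(-12); at u = 0 this is -18.

-18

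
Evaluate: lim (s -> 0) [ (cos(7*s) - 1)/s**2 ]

Direct substitution gives 0/0.
Apply L'Hôpital: lim (-7*sin(7*s))/(2*s), still 0/0.
After 2 applications of L'Hôpital's rule the quotient is (-49*cos(7*s))/(2); substituting s = 0 gives -49/2.

-49/2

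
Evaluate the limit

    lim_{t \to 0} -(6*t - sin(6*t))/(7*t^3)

-36/7

Direct substitution gives 0/0.
Apply L'Hôpital: lim (6 - 6*cos(6*t))/(-21*t^2), still 0/0.
Apply L'Hôpital: lim (36*sin(6*t))/(-42*t), still 0/0.
After 3 applications of L'Hôpital's rule the quotient is (216*cos(6*t))/(-42); substituting t = 0 gives -36/7.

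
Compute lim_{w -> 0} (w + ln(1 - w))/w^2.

Direct substitution gives 0/0.
Apply L'Hôpital: lim (1 - 1/(1 - w))/(2*w), still 0/0.
After 2 applications of L'Hôpital's rule the quotient is (-1/(1 - w)^2)/(2); substituting w = 0 gives -1/2.

-1/2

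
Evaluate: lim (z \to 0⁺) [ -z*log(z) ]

This is a 0·(−∞) form. Rewrite as -1·ln(z) / z^(−1) and apply L'Hôpital:
the derivative quotient is -1·(1/z) / (−1·z^(−2)) = (1/1)·z^1 → 0.

0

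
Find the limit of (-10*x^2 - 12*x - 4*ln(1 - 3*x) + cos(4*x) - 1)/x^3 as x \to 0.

Substitution gives 0/0 (the numerator vanishes to order 3).
Expand each term to order x^3: the coefficient of x^3 in cos(4x) is 0 and in -4·ln(1 - 3x) is 36.
Lower-order terms cancel with the polynomial part, so the numerator is (36)·x^3 + o(x^3), and the limit is (36)/(1) = 36.

36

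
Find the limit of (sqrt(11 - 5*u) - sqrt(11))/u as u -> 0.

Substitution gives 0/0. Multiply numerator and denominator by the conjugate √(11 - 5u) + √11.
The numerator becomes (11 - 5u) − 11 = -5u, so the expression simplifies to -5/(√(11 - 5u) + √11).
Letting u → 0 gives -5/(2√11) = -5*√(11)/22.

-5*√(11)/22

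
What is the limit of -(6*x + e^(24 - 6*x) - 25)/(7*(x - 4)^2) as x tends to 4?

Direct substitution gives 0/0.
Apply L'Hôpital: lim (6 - 6*e^(24 - 6*x))/(56 - 14*x), still 0/0.
After 2 applications of L'Hôpital's rule the quotient is (36*e^(24 - 6*x))/(-14); substituting x = 4 gives -18/7.

-18/7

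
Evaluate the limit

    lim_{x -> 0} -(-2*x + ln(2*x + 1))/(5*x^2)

2/5

Direct substitution gives 0/0.
Apply L'Hôpital: lim (-2 + 2/(2*x + 1))/(-10*x), still 0/0.
After 2 applications of L'Hôpital's rule the quotient is (-4/(2*x + 1)^2)/(-10); substituting x = 0 gives 2/5.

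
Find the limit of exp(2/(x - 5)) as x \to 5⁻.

0

As x → 5⁻, 2/(x - 5) → −∞, so e^(2/(x - 5)) → 0.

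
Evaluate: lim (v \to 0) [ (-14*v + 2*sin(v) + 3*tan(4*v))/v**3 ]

191/3

Substitution gives 0/0; apply L'Hôpital's rule 3 times.
After differentiating numerator and denominator 3 times the quotient is (-2*cos(v) + 1152*tan(4*v)^4 + 1536*tan(4*v)^2 + 384)/(6); at v = 0 this is 191/3.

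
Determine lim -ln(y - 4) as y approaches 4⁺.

As y → 4⁺, y - 4 → 0⁺ and ln(y - 4) → −∞.
Multiplying by -1 gives ∞.

∞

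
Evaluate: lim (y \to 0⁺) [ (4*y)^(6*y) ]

Base → 0⁺ and exponent → 0⁺: a 0^0 form.
Take logs: 6y·ln(4y). This is 0·(−∞); rewriting as ln(4y)/(1/(6y)) and applying L'Hôpital gives 0.
Hence the limit is e^0 = 1.

1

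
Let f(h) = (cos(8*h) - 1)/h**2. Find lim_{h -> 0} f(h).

-32

Direct substitution gives 0/0.
Apply L'Hôpital: lim (-8*sin(8*h))/(2*h), still 0/0.
After 2 applications of L'Hôpital's rule the quotient is (-64*cos(8*h))/(2); substituting h = 0 gives -32.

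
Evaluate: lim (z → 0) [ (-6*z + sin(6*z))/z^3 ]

Direct substitution gives 0/0.
Apply L'Hôpital: lim (6*cos(6*z) - 6)/(3*z^2), still 0/0.
Apply L'Hôpital: lim (-36*sin(6*z))/(6*z), still 0/0.
After 3 applications of L'Hôpital's rule the quotient is (-216*cos(6*z))/(6); substituting z = 0 gives -36.

-36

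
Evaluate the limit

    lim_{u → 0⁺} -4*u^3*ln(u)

This is a 0·(−∞) form. Rewrite as -4·ln(u) / u^(−3) and apply L'Hôpital:
the derivative quotient is -4·(1/u) / (−3·u^(−4)) = (4/3)·u^3 → 0.

0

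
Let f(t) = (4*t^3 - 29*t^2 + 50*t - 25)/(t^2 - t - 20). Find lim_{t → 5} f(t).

Direct substitution gives 0/0, so factor. Both numerator and denominator have (t - 5) as a factor.
After cancelling, the expression reduces to (4*t^2 - 9*t + 5)/(t + 4).
Substituting t = 5 gives 20/3.

20/3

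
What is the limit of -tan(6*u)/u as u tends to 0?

Substitution gives 0/0.
Since tan(θ)/θ → 1 as θ → 0, tan(6u)/(6u) → 1 and the limit is 6/(-1) = -6.

-6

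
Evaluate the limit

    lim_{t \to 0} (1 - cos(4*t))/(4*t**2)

2

Substitution gives 0/0.
Use (1 − cos u)/u² → 1/2 with u = 4t: the limit is 4²/(2·4) = 2.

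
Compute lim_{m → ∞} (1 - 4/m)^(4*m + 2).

Write it as [(1 - 4/m)^m]^(4) · (1 - 4/m)^(2). The bracketed term tends to e^(-4) and the second factor to 1, so the limit is e^(-16).

e^(-16)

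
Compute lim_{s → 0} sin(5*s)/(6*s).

Substitution gives 0/0.
Write it as (5/6)·sin(5s)/(5s); since sin(u)/u → 1, the limit is 5/6.

5/6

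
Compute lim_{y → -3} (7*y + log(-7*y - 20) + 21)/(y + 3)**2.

-49/2

Direct substitution gives 0/0.
Apply L'Hôpital: lim (7 - 7/(-7*y - 20))/(2*y + 6), still 0/0.
After 2 applications of L'Hôpital's rule the quotient is (-49/(-7*y - 20)^2)/(2); substituting y = -3 gives -49/2.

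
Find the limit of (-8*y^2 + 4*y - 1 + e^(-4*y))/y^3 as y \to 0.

-32/3

Direct substitution gives 0/0.
Apply L'Hôpital: lim (-16*y + 4 - 4*e^(-4*y))/(3*y^2), still 0/0.
Apply L'Hôpital: lim (-16 + 16*e^(-4*y))/(6*y), still 0/0.
After 3 applications of L'Hôpital's rule the quotient is (-64*e^(-4*y))/(6); substituting y = 0 gives -32/3.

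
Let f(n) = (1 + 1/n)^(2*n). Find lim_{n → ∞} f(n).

e^(2)

Let L be the limit and take ln: ln L = lim (2n)·ln(1 + 1/n) = lim (2n)·(1/n + O(1/n²)) = 2.
Hence L = e^(2).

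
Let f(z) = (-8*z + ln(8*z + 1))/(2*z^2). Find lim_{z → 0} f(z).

-16

Direct substitution gives 0/0.
Apply L'Hôpital: lim (-8 + 8/(8*z + 1))/(4*z), still 0/0.
After 2 applications of L'Hôpital's rule the quotient is (-64/(8*z + 1)^2)/(4); substituting z = 0 gives -16.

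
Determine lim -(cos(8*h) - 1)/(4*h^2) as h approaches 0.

8

Direct substitution gives 0/0.
Apply L'Hôpital: lim (-8*sin(8*h))/(-8*h), still 0/0.
After 2 applications of L'Hôpital's rule the quotient is (-64*cos(8*h))/(-8); substituting h = 0 gives 8.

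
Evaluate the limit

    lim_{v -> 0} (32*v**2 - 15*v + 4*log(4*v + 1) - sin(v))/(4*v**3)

171/8

Substitution gives 0/0; apply L'Hôpital's rule 3 times.
After differentiating numerator and denominator 3 times the quotient is (cos(v) + 512/(4*v + 1)^3)/(24); at v = 0 this is 171/8.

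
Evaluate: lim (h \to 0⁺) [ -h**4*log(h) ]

This is a 0·(−∞) form. Rewrite as -1·ln(h) / h^(−4) and apply L'Hôpital:
the derivative quotient is -1·(1/h) / (−4·h^(−5)) = (1/4)·h^4 → 0.

0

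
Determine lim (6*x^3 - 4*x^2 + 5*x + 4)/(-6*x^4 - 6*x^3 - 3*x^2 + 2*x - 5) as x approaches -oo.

0

The denominator has degree 4 and the numerator degree 3. Dividing numerator and denominator by x^4 sends every term to 0 except the leading denominator term, so the limit is 0.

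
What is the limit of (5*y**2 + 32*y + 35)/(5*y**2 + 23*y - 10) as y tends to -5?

At y = -5 both the top and bottom vanish — a removable singularity. Factoring out (y + 5) from each leaves (5*y + 7)/(5*y - 2), which at y = -5 equals 2/3.

2/3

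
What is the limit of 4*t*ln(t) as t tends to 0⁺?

0

This is a 0·(−∞) form. Rewrite as 4·ln(t) / t^(−1) and apply L'Hôpital:
the derivative quotient is 4·(1/t) / (−1·t^(−2)) = (-4/1)·t^1 → 0.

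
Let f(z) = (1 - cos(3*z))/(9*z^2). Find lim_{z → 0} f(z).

Substitution gives 0/0.
Use (1 − cos u)/u² → 1/2 with u = 3z: the limit is 3²/(2·9) = 1/2.

1/2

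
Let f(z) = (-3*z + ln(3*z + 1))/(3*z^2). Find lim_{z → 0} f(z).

-3/2

Direct substitution gives 0/0.
Apply L'Hôpital: lim (-3 + 3/(3*z + 1))/(6*z), still 0/0.
After 2 applications of L'Hôpital's rule the quotient is (-9/(3*z + 1)^2)/(6); substituting z = 0 gives -3/2.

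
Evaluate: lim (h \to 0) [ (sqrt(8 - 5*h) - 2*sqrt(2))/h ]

Substitution gives 0/0. Multiply numerator and denominator by the conjugate √(8 - 5h) + √8.
The numerator becomes (8 - 5h) − 8 = -5h, so the expression simplifies to -5/(√(8 - 5h) + √8).
Letting h → 0 gives -5/(2√8) = -5*√(2)/8.

-5*√(2)/8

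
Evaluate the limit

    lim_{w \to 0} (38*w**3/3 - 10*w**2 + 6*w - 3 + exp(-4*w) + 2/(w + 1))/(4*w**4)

19/6

Substitution gives 0/0; apply L'Hôpital's rule 4 times.
After differentiating numerator and denominator 4 times the quotient is (256*e^(-4*w) + 48/(w + 1)^5)/(96); at w = 0 this is 19/6.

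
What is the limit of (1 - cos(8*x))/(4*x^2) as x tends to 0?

8

Substitution gives 0/0.
Use (1 − cos u)/u² → 1/2 with u = 8x: the limit is 8²/(2·4) = 8.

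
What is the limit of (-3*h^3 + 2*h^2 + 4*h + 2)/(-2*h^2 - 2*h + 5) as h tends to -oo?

-∞

The numerator has higher degree (3 > 2); the quotient behaves like (-3/(-2))·h^1 for large |h|.
As h → −∞ this diverges to -∞.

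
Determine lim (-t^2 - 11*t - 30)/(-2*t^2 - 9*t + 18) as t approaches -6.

At t = -6 both the top and bottom vanish — a removable singularity. Factoring out (t + 6) from each leaves (-t - 5)/(3 - 2*t), which at t = -6 equals 1/15.

1/15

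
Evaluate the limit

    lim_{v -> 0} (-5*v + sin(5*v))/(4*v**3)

Direct substitution gives 0/0.
Apply L'Hôpital: lim (5*cos(5*v) - 5)/(12*v^2), still 0/0.
Apply L'Hôpital: lim (-25*sin(5*v))/(24*v), still 0/0.
After 3 applications of L'Hôpital's rule the quotient is (-125*cos(5*v))/(24); substituting v = 0 gives -125/24.

-125/24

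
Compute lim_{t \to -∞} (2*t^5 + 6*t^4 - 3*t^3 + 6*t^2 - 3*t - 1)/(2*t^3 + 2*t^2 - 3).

The numerator has higher degree (5 > 3); the quotient behaves like (2/(2))·t^2 for large |t|.
As t → −∞ this diverges to ∞.

∞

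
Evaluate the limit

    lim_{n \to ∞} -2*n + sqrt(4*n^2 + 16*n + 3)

4

An ∞ − ∞ form. Rationalising with the conjugate, the difference becomes (16n + 3) / (√(4*n^2 + 16*n + 3) + 2n).
For large n the denominator behaves like 2·2n, so the quotient tends to 16/4 = 4.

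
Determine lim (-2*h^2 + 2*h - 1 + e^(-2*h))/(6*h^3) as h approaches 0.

Direct substitution gives 0/0.
Apply L'Hôpital: lim (-4*h + 2 - 2*e^(-2*h))/(18*h^2), still 0/0.
Apply L'Hôpital: lim (-4 + 4*e^(-2*h))/(36*h), still 0/0.
After 3 applications of L'Hôpital's rule the quotient is (-8*e^(-2*h))/(36); substituting h = 0 gives -2/9.

-2/9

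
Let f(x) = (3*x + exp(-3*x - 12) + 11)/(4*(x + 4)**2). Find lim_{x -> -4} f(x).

9/8

Direct substitution gives 0/0.
Apply L'Hôpital: lim (3 - 3*e^(-3*x - 12))/(8*x + 32), still 0/0.
After 2 applications of L'Hôpital's rule the quotient is (9*e^(-3*x - 12))/(8); substituting x = -4 gives 9/8.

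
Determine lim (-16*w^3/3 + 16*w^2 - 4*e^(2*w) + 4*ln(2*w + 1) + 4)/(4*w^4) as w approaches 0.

-14/3

Substitution gives 0/0 (the numerator vanishes to order 4).
Expand each term to order w^4: the coefficient of w^4 in 4·ln(1 + 2w) is -16 and in -4·e^(2w) is -8/3.
Lower-order terms cancel with the polynomial part, so the numerator is (-56/3)·w^4 + o(w^4), and the limit is (-56/3)/(4) = -14/3.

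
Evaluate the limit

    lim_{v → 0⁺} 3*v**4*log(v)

0

This is a 0·(−∞) form. Rewrite as 3·ln(v) / v^(−4) and apply L'Hôpital:
the derivative quotient is 3·(1/v) / (−4·v^(−5)) = (-3/4)·v^4 → 0.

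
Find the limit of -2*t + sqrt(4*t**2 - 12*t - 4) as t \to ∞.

An ∞ − ∞ form. Rationalising with the conjugate, the difference becomes (-12t - 4) / (√(4*t^2 - 12*t - 4) + 2t).
For large t the denominator behaves like 2·2t, so the quotient tends to -12/4 = -3.

-3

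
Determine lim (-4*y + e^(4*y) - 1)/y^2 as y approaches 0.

Direct substitution gives 0/0.
Apply L'Hôpital: lim (4*e^(4*y) - 4)/(2*y), still 0/0.
After 2 applications of L'Hôpital's rule the quotient is (16*e^(4*y))/(2); substituting y = 0 gives 8.

8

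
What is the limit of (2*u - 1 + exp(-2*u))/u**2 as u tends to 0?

2

Direct substitution gives 0/0.
Apply L'Hôpital: lim (2 - 2*e^(-2*u))/(2*u), still 0/0.
After 2 applications of L'Hôpital's rule the quotient is (4*e^(-2*u))/(2); substituting u = 0 gives 2.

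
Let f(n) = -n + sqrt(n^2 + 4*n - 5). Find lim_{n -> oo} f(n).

2

An ∞ − ∞ form. Rationalising with the conjugate, the difference becomes (4n - 5) / (√(n^2 + 4*n - 5) + n).
For large n the denominator behaves like 2·n, so the quotient tends to 4/2 = 2.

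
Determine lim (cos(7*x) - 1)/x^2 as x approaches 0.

-49/2

Direct substitution gives 0/0.
Apply L'Hôpital: lim (-7*sin(7*x))/(2*x), still 0/0.
After 2 applications of L'Hôpital's rule the quotient is (-49*cos(7*x))/(2); substituting x = 0 gives -49/2.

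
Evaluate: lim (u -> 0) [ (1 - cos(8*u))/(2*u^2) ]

16

Substitution gives 0/0.
Use (1 − cos θ)/θ² → 1/2 with θ = 8u: the limit is 8²/(2·2) = 16.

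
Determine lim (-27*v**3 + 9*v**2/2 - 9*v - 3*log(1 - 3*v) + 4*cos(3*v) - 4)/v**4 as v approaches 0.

297/4

Substitution gives 0/0 (the numerator vanishes to order 4).
Expand each term to order v^4: the coefficient of v^4 in -3·ln(1 - 3v) is 243/4 and in 4·cos(3v) is 27/2.
Lower-order terms cancel with the polynomial part, so the numerator is (297/4)·v^4 + o(v^4), and the limit is (297/4)/(1) = 297/4.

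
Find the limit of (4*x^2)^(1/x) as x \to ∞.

1

Base → ∞ and exponent → 0: an ∞^0 form.
Take logs: (1/x)·ln(4·x^2) = (ln 4 + 2·ln x)/x → 0.
So the limit is e^0 = 1.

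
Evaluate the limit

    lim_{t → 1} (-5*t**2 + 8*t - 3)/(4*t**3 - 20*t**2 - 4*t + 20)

At t = 1 both the top and bottom vanish — a removable singularity. Factoring out (t - 1) from each leaves (3 - 5*t)/(4*t^2 - 16*t - 20), which at t = 1 equals 1/16.

1/16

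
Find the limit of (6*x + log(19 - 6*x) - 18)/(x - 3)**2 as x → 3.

Direct substitution gives 0/0.
Apply L'Hôpital: lim (6 - 6/(19 - 6*x))/(2*x - 6), still 0/0.
After 2 applications of L'Hôpital's rule the quotient is (-36/(19 - 6*x)^2)/(2); substituting x = 3 gives -18.

-18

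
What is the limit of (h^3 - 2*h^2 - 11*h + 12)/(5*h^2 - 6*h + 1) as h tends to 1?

Since h = 1 makes numerator and denominator zero, (h - 1) divides both.
Cancelling it gives (h^2 - h - 12)/(5*h - 1); now plug in h = 1 to get -3.

-3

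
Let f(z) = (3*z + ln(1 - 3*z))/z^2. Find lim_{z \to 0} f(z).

Direct substitution gives 0/0.
Apply L'Hôpital: lim (3 - 3/(1 - 3*z))/(2*z), still 0/0.
After 2 applications of L'Hôpital's rule the quotient is (-9/(1 - 3*z)^2)/(2); substituting z = 0 gives -9/2.

-9/2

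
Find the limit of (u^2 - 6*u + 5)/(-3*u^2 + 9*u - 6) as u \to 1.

-4/3

Direct substitution gives 0/0, so factor. Both numerator and denominator have (u - 1) as a factor.
After cancelling, the expression reduces to (u - 5)/(6 - 3*u).
Substituting u = 1 gives -4/3.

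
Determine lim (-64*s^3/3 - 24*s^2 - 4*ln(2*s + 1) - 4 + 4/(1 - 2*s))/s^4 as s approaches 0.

Substitution gives 0/0; apply L'Hôpital's rule 4 times.
After differentiating numerator and denominator 4 times the quotient is (384/(2*s + 1)^4 - 1536/(2*s - 1)^5)/(24); at s = 0 this is 80.

80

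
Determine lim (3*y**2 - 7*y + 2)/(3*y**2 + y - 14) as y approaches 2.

Since y = 2 makes numerator and denominator zero, (y - 2) divides both.
Cancelling it gives (3*y - 1)/(3*y + 7); now plug in y = 2 to get 5/13.

5/13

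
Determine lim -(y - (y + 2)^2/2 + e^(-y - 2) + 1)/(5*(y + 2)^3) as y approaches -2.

1/30

Direct substitution gives 0/0.
Apply L'Hôpital: lim (-y - e^(-y - 2) - 1)/(-15*(y + 2)^2), still 0/0.
Apply L'Hôpital: lim (e^(-y - 2) - 1)/(-30*y - 60), still 0/0.
After 3 applications of L'Hôpital's rule the quotient is (-e^(-y - 2))/(-30); substituting y = -2 gives 1/30.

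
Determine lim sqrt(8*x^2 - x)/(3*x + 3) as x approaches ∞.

For large |x|, √(8*x^2 - x) ≈ √8·|x| and the denominator ≈ 3x.
Since x → +∞, |x| = x, giving √8/(3) = 2*√(2)/3.

2*√(2)/3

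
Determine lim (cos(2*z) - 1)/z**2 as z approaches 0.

-2

Direct substitution gives 0/0.
Apply L'Hôpital: lim (-2*sin(2*z))/(2*z), still 0/0.
After 2 applications of L'Hôpital's rule the quotient is (-4*cos(2*z))/(2); substituting z = 0 gives -2.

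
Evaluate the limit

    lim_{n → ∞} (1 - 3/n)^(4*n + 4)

Let L be the limit and take ln: ln L = lim (4n + 4)·ln(1 - 3/n) = lim (4n + 4)·(-3/n + O(1/n²)) = -12.
Hence L = e^(-12).

e^(-12)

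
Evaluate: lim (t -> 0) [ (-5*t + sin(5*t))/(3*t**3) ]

-125/18

Direct substitution gives 0/0.
Apply L'Hôpital: lim (5*cos(5*t) - 5)/(9*t^2), still 0/0.
Apply L'Hôpital: lim (-25*sin(5*t))/(18*t), still 0/0.
After 3 applications of L'Hôpital's rule the quotient is (-125*cos(5*t))/(18); substituting t = 0 gives -125/18.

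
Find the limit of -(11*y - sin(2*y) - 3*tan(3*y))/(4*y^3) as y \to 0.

77/12

Substitution gives 0/0; apply L'Hôpital's rule 3 times.
After differentiating numerator and denominator 3 times the quotient is (8*cos(2*y) - 486*tan(3*y)^4 - 648*tan(3*y)^2 - 162)/(-24); at y = 0 this is 77/12.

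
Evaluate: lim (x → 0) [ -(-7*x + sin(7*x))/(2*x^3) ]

343/12

Direct substitution gives 0/0.
Apply L'Hôpital: lim (7*cos(7*x) - 7)/(-6*x^2), still 0/0.
Apply L'Hôpital: lim (-49*sin(7*x))/(-12*x), still 0/0.
After 3 applications of L'Hôpital's rule the quotient is (-343*cos(7*x))/(-12); substituting x = 0 gives 343/12.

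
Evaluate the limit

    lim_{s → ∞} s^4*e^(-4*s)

0

Write as s^4/e^{4s}, an ∞/∞ form.
Exponential growth dominates any polynomial, so repeated L'Hôpital (or the standard result) gives 0.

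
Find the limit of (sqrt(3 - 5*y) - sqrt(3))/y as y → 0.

Substitution gives 0/0. Multiply numerator and denominator by the conjugate √(3 - 5y) + √3.
The numerator becomes (3 - 5y) − 3 = -5y, so the expression simplifies to -5/(√(3 - 5y) + √3).
Letting y → 0 gives -5/(2√3) = -5*√(3)/6.

-5*√(3)/6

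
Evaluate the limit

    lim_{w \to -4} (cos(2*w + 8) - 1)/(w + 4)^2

Direct substitution gives 0/0.
Apply L'Hôpital: lim (-2*sin(2*w + 8))/(2*w + 8), still 0/0.
After 2 applications of L'Hôpital's rule the quotient is (-4*cos(2*w + 8))/(2); substituting w = -4 gives -2.

-2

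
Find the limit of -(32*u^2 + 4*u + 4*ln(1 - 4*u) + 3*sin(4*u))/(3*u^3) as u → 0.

Substitution gives 0/0 (the numerator vanishes to order 3).
Expand each term to order u^3: the coefficient of u^3 in 3·sin(4u) is -32 and in 4·ln(1 - 4u) is -256/3.
Lower-order terms cancel with the polynomial part, so the numerator is (-352/3)·u^3 + o(u^3), and the limit is (-352/3)/(-3) = 352/9.

352/9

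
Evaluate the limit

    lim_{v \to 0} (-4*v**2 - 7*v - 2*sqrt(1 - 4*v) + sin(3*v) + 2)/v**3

Substitution gives 0/0 (the numerator vanishes to order 3).
Expand each term to order v^3: the coefficient of v^3 in sin(3v) is -9/2 and in -2·√(1 - 4v) is 8.
Lower-order terms cancel with the polynomial part, so the numerator is (7/2)·v^3 + o(v^3), and the limit is (7/2)/(1) = 7/2.

7/2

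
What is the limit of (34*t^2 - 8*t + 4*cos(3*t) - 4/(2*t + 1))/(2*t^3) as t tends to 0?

16

Substitution gives 0/0 (the numerator vanishes to order 3).
Expand each term to order t^3: the coefficient of t^3 in 4·cos(3t) is 0 and in -4·1/(1 + 2t) is 32.
Lower-order terms cancel with the polynomial part, so the numerator is (32)·t^3 + o(t^3), and the limit is (32)/(2) = 16.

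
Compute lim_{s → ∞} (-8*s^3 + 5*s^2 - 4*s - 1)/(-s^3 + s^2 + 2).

8

Numerator and denominator both have degree 3.
Dividing every term by s^3, all lower-order terms vanish and the limit is the ratio of leading coefficients, -8/(-1) = 8.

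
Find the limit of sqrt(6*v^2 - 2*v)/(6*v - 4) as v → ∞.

√(6)/6

For large |v|, √(6*v^2 - 2*v) ≈ √6·|v| and the denominator ≈ 6v.
Since v → +∞, |v| = v, giving √6/(6) = √(6)/6.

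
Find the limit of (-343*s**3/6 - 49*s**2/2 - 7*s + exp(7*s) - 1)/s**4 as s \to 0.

2401/24

Direct substitution gives 0/0.
Apply L'Hôpital: lim (-343*s^2/2 - 49*s + 7*e^(7*s) - 7)/(4*s^3), still 0/0.
Apply L'Hôpital: lim (-343*s + 49*e^(7*s) - 49)/(12*s^2), still 0/0.
Apply L'Hôpital: lim (343*e^(7*s) - 343)/(24*s), still 0/0.
After 4 applications of L'Hôpital's rule the quotient is (2401*e^(7*s))/(24); substituting s = 0 gives 2401/24.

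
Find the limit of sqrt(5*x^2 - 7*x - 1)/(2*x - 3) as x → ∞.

For large |x|, √(5*x^2 - 7*x - 1) ≈ √5·|x| and the denominator ≈ 2x.
Since x → +∞, |x| = x, giving √5/(2) = √(5)/2.

√(5)/2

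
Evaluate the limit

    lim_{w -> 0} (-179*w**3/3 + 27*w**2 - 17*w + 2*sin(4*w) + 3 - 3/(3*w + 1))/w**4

Substitution gives 0/0 (the numerator vanishes to order 4).
Expand each term to order w^4: the coefficient of w^4 in -3·1/(1 + 3w) is -243 and in 2·sin(4w) is 0.
Lower-order terms cancel with the polynomial part, so the numerator is (-243)·w^4 + o(w^4), and the limit is (-243)/(1) = -243.

-243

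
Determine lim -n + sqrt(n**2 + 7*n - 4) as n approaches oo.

An ∞ − ∞ form. Rationalising with the conjugate, the difference becomes (7n - 4) / (√(n^2 + 7*n - 4) + n).
For large n the denominator behaves like 2·n, so the quotient tends to 7/2 = 7/2.

7/2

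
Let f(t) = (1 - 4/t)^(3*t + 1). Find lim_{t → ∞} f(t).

e^(-12)

Write it as [(1 - 4/t)^t]^(3) · (1 - 4/t)^(1). The bracketed term tends to e^(-4) and the second factor to 1, so the limit is e^(-12).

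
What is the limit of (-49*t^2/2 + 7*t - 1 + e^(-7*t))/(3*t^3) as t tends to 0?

-343/18

Direct substitution gives 0/0.
Apply L'Hôpital: lim (-49*t + 7 - 7*e^(-7*t))/(9*t^2), still 0/0.
Apply L'Hôpital: lim (-49 + 49*e^(-7*t))/(18*t), still 0/0.
After 3 applications of L'Hôpital's rule the quotient is (-343*e^(-7*t))/(18); substituting t = 0 gives -343/18.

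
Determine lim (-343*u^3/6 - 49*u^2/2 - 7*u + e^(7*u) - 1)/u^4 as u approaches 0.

2401/24

Direct substitution gives 0/0.
Apply L'Hôpital: lim (-343*u^2/2 - 49*u + 7*e^(7*u) - 7)/(4*u^3), still 0/0.
Apply L'Hôpital: lim (-343*u + 49*e^(7*u) - 49)/(12*u^2), still 0/0.
Apply L'Hôpital: lim (343*e^(7*u) - 343)/(24*u), still 0/0.
After 4 applications of L'Hôpital's rule the quotient is (2401*e^(7*u))/(24); substituting u = 0 gives 2401/24.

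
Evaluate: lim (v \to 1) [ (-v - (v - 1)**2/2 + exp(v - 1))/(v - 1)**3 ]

1/6

Direct substitution gives 0/0.
Apply L'Hôpital: lim (-v + e^(v - 1))/(3*(v - 1)^2), still 0/0.
Apply L'Hôpital: lim (e^(v - 1) - 1)/(6*v - 6), still 0/0.
After 3 applications of L'Hôpital's rule the quotient is (e^(v - 1))/(6); substituting v = 1 gives 1/6.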